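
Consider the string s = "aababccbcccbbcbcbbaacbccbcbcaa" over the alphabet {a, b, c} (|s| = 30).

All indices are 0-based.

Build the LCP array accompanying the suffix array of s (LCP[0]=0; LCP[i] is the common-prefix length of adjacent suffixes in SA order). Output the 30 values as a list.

[0, 1, 2, 2, 1, 2, 1, 0, 2, 1, 2, 1, 2, 3, 4, 2, 5, 3, 0, 1, 3, 2, 3, 4, 3, 4, 1, 3, 4, 2]

rank→(start, suffix):
  0 → (29, 'a')
  1 → (28, 'aa')
  2 → (0, 'aababccbcccbbcbcbbaacbccbcbcaa')
  3 → (18, 'aacbccbcbcaa')
  4 → (1, 'ababccbcccbbcbcbbaacbccbcbcaa')
  5 → (3, 'abccbcccbbcbcbbaacbccbcbcaa')
  6 → (19, 'acbccbcbcaa')
  7 → (17, 'baacbccbcbcaa')
  8 → (2, 'babccbcccbbcbcbbaacbccbcbcaa')
  9 → (16, 'bbaacbccbcbcaa')
  10 → (11, 'bbcbcbbaacbccbcbcaa')
  11 → (26, 'bcaa')
  12 → (14, 'bcbbaacbccbcbcaa')
  13 → (24, 'bcbcaa')
  14 → (12, 'bcbcbbaacbccbcbcaa')
  15 → (21, 'bccbcbcaa')
  16 → (4, 'bccbcccbbcbcbbaacbccbcbcaa')
  17 → (7, 'bcccbbcbcbbaacbccbcbcaa')
  18 → (27, 'caa')
  19 → (15, 'cbbaacbccbcbcaa')
  20 → (10, 'cbbcbcbbaacbccbcbcaa')
  21 → (25, 'cbcaa')
  22 → (13, 'cbcbbaacbccbcbcaa')
  23 → (23, 'cbcbcaa')
  24 → (20, 'cbccbcbcaa')
  25 → (6, 'cbcccbbcbcbbaacbccbcbcaa')
  26 → (9, 'ccbbcbcbbaacbccbcbcaa')
  27 → (22, 'ccbcbcaa')
  28 → (5, 'ccbcccbbcbcbbaacbccbcbcaa')
  29 → (8, 'cccbbcbcbbaacbccbcbcaa')

SA = [29, 28, 0, 18, 1, 3, 19, 17, 2, 16, 11, 26, 14, 24, 12, 21, 4, 7, 27, 15, 10, 25, 13, 23, 20, 6, 9, 22, 5, 8]
[i] adj suffixes → lcp
  [1] 29/28 → 1 ('a')
  [2] 28/0 → 2 ('aa')
  [3] 0/18 → 2 ('aa')
  [4] 18/1 → 1 ('a')
  [5] 1/3 → 2 ('ab')
  [6] 3/19 → 1 ('a')
  [7] 19/17 → 0 ('')
  [8] 17/2 → 2 ('ba')
  [9] 2/16 → 1 ('b')
  [10] 16/11 → 2 ('bb')
  [11] 11/26 → 1 ('b')
  [12] 26/14 → 2 ('bc')
  [13] 14/24 → 3 ('bcb')
  [14] 24/12 → 4 ('bcbc')
  [15] 12/21 → 2 ('bc')
  [16] 21/4 → 5 ('bccbc')
  [17] 4/7 → 3 ('bcc')
  [18] 7/27 → 0 ('')
  [19] 27/15 → 1 ('c')
  [20] 15/10 → 3 ('cbb')
  [21] 10/25 → 2 ('cb')
  [22] 25/13 → 3 ('cbc')
  [23] 13/23 → 4 ('cbcb')
  [24] 23/20 → 3 ('cbc')
  [25] 20/6 → 4 ('cbcc')
  [26] 6/9 → 1 ('c')
  [27] 9/22 → 3 ('ccb')
  [28] 22/5 → 4 ('ccbc')
  [29] 5/8 → 2 ('cc')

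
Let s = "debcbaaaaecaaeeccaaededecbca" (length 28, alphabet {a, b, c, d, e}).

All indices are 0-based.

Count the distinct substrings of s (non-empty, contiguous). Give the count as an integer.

362

sorted suffixes:
  #0 SA[0]=27  'a'
  #1 SA[1]=5  'aaaaecaaeeccaaededecbca'
  #2 SA[2]=6  'aaaecaaeeccaaededecbca'
  #3 SA[3]=7  'aaecaaeeccaaededecbca'
  #4 SA[4]=17  'aaededecbca'
  #5 SA[5]=11  'aaeeccaaededecbca'
  #6 SA[6]=8  'aecaaeeccaaededecbca'
  #7 SA[7]=18  'aededecbca'
  #8 SA[8]=12  'aeeccaaededecbca'
  #9 SA[9]=4  'baaaaecaaeeccaaededecbca'
  #10 SA[10]=25  'bca'
  #11 SA[11]=2  'bcbaaaaecaaeeccaaededecbca'
  #12 SA[12]=26  'ca'
  #13 SA[13]=16  'caaededecbca'
  #14 SA[14]=10  'caaeeccaaededecbca'
  #15 SA[15]=3  'cbaaaaecaaeeccaaededecbca'
  #16 SA[16]=24  'cbca'
  #17 SA[17]=15  'ccaaededecbca'
  #18 SA[18]=0  'debcbaaaaecaaeeccaaededecbca'
  #19 SA[19]=22  'decbca'
  #20 SA[20]=20  'dedecbca'
  #21 SA[21]=1  'ebcbaaaaecaaeeccaaededecbca'
  #22 SA[22]=9  'ecaaeeccaaededecbca'
  #23 SA[23]=23  'ecbca'
  #24 SA[24]=14  'eccaaededecbca'
  #25 SA[25]=21  'edecbca'
  #26 SA[26]=19  'ededecbca'
  #27 SA[27]=13  'eeccaaededecbca'

SA = [27, 5, 6, 7, 17, 11, 8, 18, 12, 4, 25, 2, 26, 16, 10, 3, 24, 15, 0, 22, 20, 1, 9, 23, 14, 21, 19, 13]
i: (SA[i-1],SA[i]) lcp shared
  1: (27,5) 1 'a'
  2: (5,6) 3 'aaa'
  3: (6,7) 2 'aa'
  4: (7,17) 3 'aae'
  5: (17,11) 3 'aae'
  6: (11,8) 1 'a'
  7: (8,18) 2 'ae'
  8: (18,12) 2 'ae'
  9: (12,4) 0 ''
  10: (4,25) 1 'b'
  11: (25,2) 2 'bc'
  12: (2,26) 0 ''
  13: (26,16) 2 'ca'
  14: (16,10) 4 'caae'
  15: (10,3) 1 'c'
  16: (3,24) 2 'cb'
  17: (24,15) 1 'c'
  18: (15,0) 0 ''
  19: (0,22) 2 'de'
  20: (22,20) 2 'de'
  21: (20,1) 0 ''
  22: (1,9) 1 'e'
  23: (9,23) 2 'ec'
  24: (23,14) 2 'ec'
  25: (14,21) 1 'e'
  26: (21,19) 3 'ede'
  27: (19,13) 1 'e'

n(n+1)/2 = 28·29/2 = 406
Σ LCP = 0 + 1 + 3 + 2 + 3 + 3 + 1 + 2 + 2 + 0 + 1 + 2 + 0 + 2 + 4 + 1 + 2 + 1 + 0 + 2 + 2 + 0 + 1 + 2 + 2 + 1 + 3 + 1 = 44
distinct = 406 − 44 = 362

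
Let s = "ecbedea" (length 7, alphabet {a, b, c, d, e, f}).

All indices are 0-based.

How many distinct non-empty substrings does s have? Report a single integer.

rank | idx | suffix
   0 |   6 | a
   1 |   2 | bedea
   2 |   1 | cbedea
   3 |   4 | dea
   4 |   5 | ea
   5 |   0 | ecbedea
   6 |   3 | edea

SA = [6, 2, 1, 4, 5, 0, 3]
[i] adj suffixes → lcp
  [1] 6/2 → 0 ('')
  [2] 2/1 → 0 ('')
  [3] 1/4 → 0 ('')
  [4] 4/5 → 0 ('')
  [5] 5/0 → 1 ('e')
  [6] 0/3 → 1 ('e')

n(n+1)/2 = 7·8/2 = 28
Σ LCP = 0 + 0 + 0 + 0 + 0 + 1 + 1 = 2
distinct = 28 − 2 = 26

26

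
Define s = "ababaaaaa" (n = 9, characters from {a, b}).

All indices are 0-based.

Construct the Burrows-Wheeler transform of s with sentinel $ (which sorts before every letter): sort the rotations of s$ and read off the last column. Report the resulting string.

aaaaabb$aa

rank  rotation    last
    0  $ababaaaaa  a
    1  a$ababaaaa  a
    2  aa$ababaaa  a
    3  aaa$ababaa  a
    4  aaaa$ababa  a
    5  aaaaa$abab  b
    6  abaaaaa$ab  b
    7  ababaaaaa$  $
    8  baaaaa$aba  a
    9  babaaaaa$a  a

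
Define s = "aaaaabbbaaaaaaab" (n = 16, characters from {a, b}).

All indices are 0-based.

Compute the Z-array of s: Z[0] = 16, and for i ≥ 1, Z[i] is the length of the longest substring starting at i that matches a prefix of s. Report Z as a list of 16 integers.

Z[0]=16
i=1: outside box; Z[1]=4 grow→box=[1,5)
i=2: min(r-i=3, Z[1]=4)=3; Z[2]=3
i=3: min(r-i=2, Z[2]=3)=2; Z[3]=2
i=4: min(r-i=1, Z[3]=2)=1; Z[4]=1
i=5: outside box; Z[5]=0
i=6: outside box; Z[6]=0
i=7: outside box; Z[7]=0
i=8: outside box; Z[8]=5 grow→box=[8,13)
i=9: min(r-i=4, Z[1]=4)=4; Z[9]=5 grow→box=[9,14)
i=10: min(r-i=4, Z[1]=4)=4; Z[10]=6 grow→box=[10,16)
i=11: min(r-i=5, Z[1]=4)=4; Z[11]=4
i=12: min(r-i=4, Z[2]=3)=3; Z[12]=3
i=13: min(r-i=3, Z[3]=2)=2; Z[13]=2
i=14: min(r-i=2, Z[4]=1)=1; Z[14]=1
i=15: min(r-i=1, Z[5]=0)=0; Z[15]=0

[16, 4, 3, 2, 1, 0, 0, 0, 5, 5, 6, 4, 3, 2, 1, 0]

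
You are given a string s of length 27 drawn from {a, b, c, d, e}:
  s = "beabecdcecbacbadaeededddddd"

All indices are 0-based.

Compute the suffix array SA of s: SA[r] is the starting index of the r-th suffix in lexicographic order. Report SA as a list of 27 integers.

[2, 11, 14, 16, 10, 13, 0, 3, 9, 12, 5, 7, 26, 15, 6, 25, 24, 23, 22, 21, 19, 1, 8, 4, 20, 18, 17]

rank | idx | suffix
   0 |   2 | abecdcecbacbadaeededddddd
   1 |  11 | acbadaeededddddd
   2 |  14 | adaeededddddd
   3 |  16 | aeededddddd
   4 |  10 | bacbadaeededddddd
   5 |  13 | badaeededddddd
   6 |   0 | beabecdcecbacbadaeededddddd
   7 |   3 | becdcecbacbadaeededddddd
   8 |   9 | cbacbadaeededddddd
   9 |  12 | cbadaeededddddd
  10 |   5 | cdcecbacbadaeededddddd
  11 |   7 | cecbacbadaeededddddd
  12 |  26 | d
  13 |  15 | daeededddddd
  14 |   6 | dcecbacbadaeededddddd
  15 |  25 | dd
  16 |  24 | ddd
  17 |  23 | dddd
  18 |  22 | ddddd
  19 |  21 | dddddd
  20 |  19 | dedddddd
  21 |   1 | eabecdcecbacbadaeededddddd
  22 |   8 | ecbacbadaeededddddd
  23 |   4 | ecdcecbacbadaeededddddd
  24 |  20 | edddddd
  25 |  18 | ededddddd
  26 |  17 | eededddddd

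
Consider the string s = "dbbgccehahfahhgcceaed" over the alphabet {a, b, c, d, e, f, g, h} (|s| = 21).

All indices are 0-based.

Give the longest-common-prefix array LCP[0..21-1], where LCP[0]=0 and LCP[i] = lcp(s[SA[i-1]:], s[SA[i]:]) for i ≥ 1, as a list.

[0, 1, 2, 0, 1, 0, 3, 1, 2, 0, 1, 0, 1, 1, 0, 0, 4, 0, 1, 1, 1]

sorted suffixes:
  #0 SA[0]=18  'aed'
  #1 SA[1]=8  'ahfahhgcceaed'
  #2 SA[2]=11  'ahhgcceaed'
  #3 SA[3]=1  'bbgccehahfahhgcceaed'
  #4 SA[4]=2  'bgccehahfahhgcceaed'
  #5 SA[5]=15  'cceaed'
  #6 SA[6]=4  'ccehahfahhgcceaed'
  #7 SA[7]=16  'ceaed'
  #8 SA[8]=5  'cehahfahhgcceaed'
  #9 SA[9]=20  'd'
  #10 SA[10]=0  'dbbgccehahfahhgcceaed'
  #11 SA[11]=17  'eaed'
  #12 SA[12]=19  'ed'
  #13 SA[13]=6  'ehahfahhgcceaed'
  #14 SA[14]=10  'fahhgcceaed'
  #15 SA[15]=14  'gcceaed'
  #16 SA[16]=3  'gccehahfahhgcceaed'
  #17 SA[17]=7  'hahfahhgcceaed'
  #18 SA[18]=9  'hfahhgcceaed'
  #19 SA[19]=13  'hgcceaed'
  #20 SA[20]=12  'hhgcceaed'

SA = [18, 8, 11, 1, 2, 15, 4, 16, 5, 20, 0, 17, 19, 6, 10, 14, 3, 7, 9, 13, 12]
i: (SA[i-1],SA[i]) lcp shared
  1: (18,8) 1 'a'
  2: (8,11) 2 'ah'
  3: (11,1) 0 ''
  4: (1,2) 1 'b'
  5: (2,15) 0 ''
  6: (15,4) 3 'cce'
  7: (4,16) 1 'c'
  8: (16,5) 2 'ce'
  9: (5,20) 0 ''
  10: (20,0) 1 'd'
  11: (0,17) 0 ''
  12: (17,19) 1 'e'
  13: (19,6) 1 'e'
  14: (6,10) 0 ''
  15: (10,14) 0 ''
  16: (14,3) 4 'gcce'
  17: (3,7) 0 ''
  18: (7,9) 1 'h'
  19: (9,13) 1 'h'
  20: (13,12) 1 'h'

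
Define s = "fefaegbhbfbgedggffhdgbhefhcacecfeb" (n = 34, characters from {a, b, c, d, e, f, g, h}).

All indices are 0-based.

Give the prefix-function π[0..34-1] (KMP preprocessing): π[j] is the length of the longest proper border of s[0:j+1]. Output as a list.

π[0] = 0
j=1 s[j]='e': π[1]=0 (border '')
j=2 s[j]='f': π[2]=1 (border 'f')
j=3 s[j]='a': k: 1→0; π[3]=0 (border '')
j=4 s[j]='e': π[4]=0 (border '')
j=5 s[j]='g': π[5]=0 (border '')
j=6 s[j]='b': π[6]=0 (border '')
j=7 s[j]='h': π[7]=0 (border '')
j=8 s[j]='b': π[8]=0 (border '')
j=9 s[j]='f': π[9]=1 (border 'f')
j=10 s[j]='b': k: 1→0; π[10]=0 (border '')
j=11 s[j]='g': π[11]=0 (border '')
j=12 s[j]='e': π[12]=0 (border '')
j=13 s[j]='d': π[13]=0 (border '')
j=14 s[j]='g': π[14]=0 (border '')
j=15 s[j]='g': π[15]=0 (border '')
j=16 s[j]='f': π[16]=1 (border 'f')
j=17 s[j]='f': k: 1→0; π[17]=1 (border 'f')
j=18 s[j]='h': k: 1→0; π[18]=0 (border '')
j=19 s[j]='d': π[19]=0 (border '')
j=20 s[j]='g': π[20]=0 (border '')
j=21 s[j]='b': π[21]=0 (border '')
j=22 s[j]='h': π[22]=0 (border '')
j=23 s[j]='e': π[23]=0 (border '')
j=24 s[j]='f': π[24]=1 (border 'f')
j=25 s[j]='h': k: 1→0; π[25]=0 (border '')
j=26 s[j]='c': π[26]=0 (border '')
j=27 s[j]='a': π[27]=0 (border '')
j=28 s[j]='c': π[28]=0 (border '')
j=29 s[j]='e': π[29]=0 (border '')
j=30 s[j]='c': π[30]=0 (border '')
j=31 s[j]='f': π[31]=1 (border 'f')
j=32 s[j]='e': π[32]=2 (border 'fe')
j=33 s[j]='b': k: 2→0; π[33]=0 (border '')

[0, 0, 1, 0, 0, 0, 0, 0, 0, 1, 0, 0, 0, 0, 0, 0, 1, 1, 0, 0, 0, 0, 0, 0, 1, 0, 0, 0, 0, 0, 0, 1, 2, 0]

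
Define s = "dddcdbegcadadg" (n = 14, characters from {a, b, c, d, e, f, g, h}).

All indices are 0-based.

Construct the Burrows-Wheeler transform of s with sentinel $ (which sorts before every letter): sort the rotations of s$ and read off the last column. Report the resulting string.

gcddgdacdd$abde

rank  rotation         last
    0  $dddcdbegcadadg  g
    1  adadg$dddcdbegc  c
    2  adg$dddcdbegcad  d
    3  begcadadg$dddcd  d
    4  cadadg$dddcdbeg  g
    5  cdbegcadadg$ddd  d
    6  dadg$dddcdbegca  a
    7  dbegcadadg$dddc  c
    8  dcdbegcadadg$dd  d
    9  ddcdbegcadadg$d  d
   10  dddcdbegcadadg$  $
   11  dg$dddcdbegcada  a
   12  egcadadg$dddcdb  b
   13  g$dddcdbegcadad  d
   14  gcadadg$dddcdbe  e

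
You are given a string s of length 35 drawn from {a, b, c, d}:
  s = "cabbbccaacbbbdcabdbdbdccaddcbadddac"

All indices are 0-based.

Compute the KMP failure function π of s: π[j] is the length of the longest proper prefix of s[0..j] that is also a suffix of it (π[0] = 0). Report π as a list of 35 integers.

[0, 0, 0, 0, 0, 1, 1, 2, 0, 1, 0, 0, 0, 0, 1, 2, 3, 0, 0, 0, 0, 0, 1, 1, 2, 0, 0, 1, 0, 0, 0, 0, 0, 0, 1]

π[0] = 0
j=1 s[j]='a': π[1]=0 (border '')
j=2 s[j]='b': π[2]=0 (border '')
j=3 s[j]='b': π[3]=0 (border '')
j=4 s[j]='b': π[4]=0 (border '')
j=5 s[j]='c': π[5]=1 (border 'c')
j=6 s[j]='c': k: 1→0; π[6]=1 (border 'c')
j=7 s[j]='a': π[7]=2 (border 'ca')
j=8 s[j]='a': k: 2→0; π[8]=0 (border '')
j=9 s[j]='c': π[9]=1 (border 'c')
j=10 s[j]='b': k: 1→0; π[10]=0 (border '')
j=11 s[j]='b': π[11]=0 (border '')
j=12 s[j]='b': π[12]=0 (border '')
j=13 s[j]='d': π[13]=0 (border '')
j=14 s[j]='c': π[14]=1 (border 'c')
j=15 s[j]='a': π[15]=2 (border 'ca')
j=16 s[j]='b': π[16]=3 (border 'cab')
j=17 s[j]='d': k: 3→0; π[17]=0 (border '')
j=18 s[j]='b': π[18]=0 (border '')
j=19 s[j]='d': π[19]=0 (border '')
j=20 s[j]='b': π[20]=0 (border '')
j=21 s[j]='d': π[21]=0 (border '')
j=22 s[j]='c': π[22]=1 (border 'c')
j=23 s[j]='c': k: 1→0; π[23]=1 (border 'c')
j=24 s[j]='a': π[24]=2 (border 'ca')
j=25 s[j]='d': k: 2→0; π[25]=0 (border '')
j=26 s[j]='d': π[26]=0 (border '')
j=27 s[j]='c': π[27]=1 (border 'c')
j=28 s[j]='b': k: 1→0; π[28]=0 (border '')
j=29 s[j]='a': π[29]=0 (border '')
j=30 s[j]='d': π[30]=0 (border '')
j=31 s[j]='d': π[31]=0 (border '')
j=32 s[j]='d': π[32]=0 (border '')
j=33 s[j]='a': π[33]=0 (border '')
j=34 s[j]='c': π[34]=1 (border 'c')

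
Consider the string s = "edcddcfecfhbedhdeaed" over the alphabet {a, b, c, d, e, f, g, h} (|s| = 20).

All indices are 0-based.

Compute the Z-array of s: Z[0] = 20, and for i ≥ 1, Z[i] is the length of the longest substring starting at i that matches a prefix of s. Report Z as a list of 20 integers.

Z[0]=20
i=1: outside box; Z[1]=0
i=2: outside box; Z[2]=0
i=3: outside box; Z[3]=0
i=4: outside box; Z[4]=0
i=5: outside box; Z[5]=0
i=6: outside box; Z[6]=0
i=7: outside box; Z[7]=1 grow→box=[7,8)
i=8: outside box; Z[8]=0
i=9: outside box; Z[9]=0
i=10: outside box; Z[10]=0
i=11: outside box; Z[11]=0
i=12: outside box; Z[12]=2 grow→box=[12,14)
i=13: min(r-i=1, Z[1]=0)=0; Z[13]=0
i=14: outside box; Z[14]=0
i=15: outside box; Z[15]=0
i=16: outside box; Z[16]=1 grow→box=[16,17)
i=17: outside box; Z[17]=0
i=18: outside box; Z[18]=2 grow→box=[18,20)
i=19: min(r-i=1, Z[1]=0)=0; Z[19]=0

[20, 0, 0, 0, 0, 0, 0, 1, 0, 0, 0, 0, 2, 0, 0, 0, 1, 0, 2, 0]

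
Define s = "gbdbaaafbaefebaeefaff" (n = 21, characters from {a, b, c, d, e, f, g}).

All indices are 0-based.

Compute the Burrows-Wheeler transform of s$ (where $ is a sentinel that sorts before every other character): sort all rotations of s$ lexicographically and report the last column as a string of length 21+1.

fbabbafdefgbfaeafeaea$

rank  rotation                last
    0  $gbdbaaafbaefebaeefaff  f
    1  aaafbaefebaeefaff$gbdb  b
    2  aafbaefebaeefaff$gbdba  a
    3  aeefaff$gbdbaaafbaefeb  b
    4  aefebaeefaff$gbdbaaafb  b
    5  afbaefebaeefaff$gbdbaa  a
    6  aff$gbdbaaafbaefebaeef  f
    7  baaafbaefebaeefaff$gbd  d
    8  baeefaff$gbdbaaafbaefe  e
    9  baefebaeefaff$gbdbaaaf  f
   10  bdbaaafbaefebaeefaff$g  g
   11  dbaaafbaefebaeefaff$gb  b
   12  ebaeefaff$gbdbaaafbaef  f
   13  eefaff$gbdbaaafbaefeba  a
   14  efaff$gbdbaaafbaefebae  e
   15  efebaeefaff$gbdbaaafba  a
   16  f$gbdbaaafbaefebaeefaf  f
   17  faff$gbdbaaafbaefebaee  e
   18  fbaefebaeefaff$gbdbaaa  a
   19  febaeefaff$gbdbaaafbae  e
   20  ff$gbdbaaafbaefebaeefa  a
   21  gbdbaaafbaefebaeefaff$  $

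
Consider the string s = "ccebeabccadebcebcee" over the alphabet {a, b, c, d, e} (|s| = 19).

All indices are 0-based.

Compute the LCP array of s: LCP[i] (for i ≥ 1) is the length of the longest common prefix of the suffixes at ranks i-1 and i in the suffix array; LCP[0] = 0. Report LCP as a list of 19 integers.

rank | idx | suffix
   0 |   5 | abccadebcebcee
   1 |   9 | adebcebcee
   2 |   6 | bccadebcebcee
   3 |  12 | bcebcee
   4 |  15 | bcee
   5 |   3 | beabccadebcebcee
   6 |   8 | cadebcebcee
   7 |   7 | ccadebcebcee
   8 |   0 | ccebeabccadebcebcee
   9 |  13 | cebcee
  10 |   1 | cebeabccadebcebcee
  11 |  16 | cee
  12 |  10 | debcebcee
  13 |  18 | e
  14 |   4 | eabccadebcebcee
  15 |  11 | ebcebcee
  16 |  14 | ebcee
  17 |   2 | ebeabccadebcebcee
  18 |  17 | ee

SA = [5, 9, 6, 12, 15, 3, 8, 7, 0, 13, 1, 16, 10, 18, 4, 11, 14, 2, 17]
[i] adj suffixes → lcp
  [1] 5/9 → 1 ('a')
  [2] 9/6 → 0 ('')
  [3] 6/12 → 2 ('bc')
  [4] 12/15 → 3 ('bce')
  [5] 15/3 → 1 ('b')
  [6] 3/8 → 0 ('')
  [7] 8/7 → 1 ('c')
  [8] 7/0 → 2 ('cc')
  [9] 0/13 → 1 ('c')
  [10] 13/1 → 3 ('ceb')
  [11] 1/16 → 2 ('ce')
  [12] 16/10 → 0 ('')
  [13] 10/18 → 0 ('')
  [14] 18/4 → 1 ('e')
  [15] 4/11 → 1 ('e')
  [16] 11/14 → 4 ('ebce')
  [17] 14/2 → 2 ('eb')
  [18] 2/17 → 1 ('e')

[0, 1, 0, 2, 3, 1, 0, 1, 2, 1, 3, 2, 0, 0, 1, 1, 4, 2, 1]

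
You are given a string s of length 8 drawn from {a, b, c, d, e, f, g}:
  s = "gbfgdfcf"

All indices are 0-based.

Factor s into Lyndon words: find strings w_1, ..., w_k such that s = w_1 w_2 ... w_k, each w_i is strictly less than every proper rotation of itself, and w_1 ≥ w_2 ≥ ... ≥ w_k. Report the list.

["g", "bfgdfcf"]

emit factor 1: 'g' (i=0, period=1)
emit factor 2: 'bfgdfcf' (i=1, period=7)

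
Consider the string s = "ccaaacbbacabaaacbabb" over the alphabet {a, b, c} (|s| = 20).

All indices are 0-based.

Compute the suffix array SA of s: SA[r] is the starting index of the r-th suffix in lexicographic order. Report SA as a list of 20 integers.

rank→(start, suffix):
  0 → (12, 'aaacbabb')
  1 → (2, 'aaacbbacabaaacbabb')
  2 → (13, 'aacbabb')
  3 → (3, 'aacbbacabaaacbabb')
  4 → (10, 'abaaacbabb')
  5 → (17, 'abb')
  6 → (8, 'acabaaacbabb')
  7 → (14, 'acbabb')
  8 → (4, 'acbbacabaaacbabb')
  9 → (19, 'b')
  10 → (11, 'baaacbabb')
  11 → (16, 'babb')
  12 → (7, 'bacabaaacbabb')
  13 → (18, 'bb')
  14 → (6, 'bbacabaaacbabb')
  15 → (1, 'caaacbbacabaaacbabb')
  16 → (9, 'cabaaacbabb')
  17 → (15, 'cbabb')
  18 → (5, 'cbbacabaaacbabb')
  19 → (0, 'ccaaacbbacabaaacbabb')

[12, 2, 13, 3, 10, 17, 8, 14, 4, 19, 11, 16, 7, 18, 6, 1, 9, 15, 5, 0]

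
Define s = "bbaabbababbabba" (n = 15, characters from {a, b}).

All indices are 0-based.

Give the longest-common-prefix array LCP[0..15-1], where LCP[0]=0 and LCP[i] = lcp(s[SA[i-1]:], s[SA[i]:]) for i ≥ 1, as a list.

[0, 1, 1, 2, 4, 5, 0, 2, 2, 3, 5, 1, 3, 3, 4]

sorted suffixes:
  #0 SA[0]=14  'a'
  #1 SA[1]=2  'aabbababbabba'
  #2 SA[2]=6  'ababbabba'
  #3 SA[3]=11  'abba'
  #4 SA[4]=3  'abbababbabba'
  #5 SA[5]=8  'abbabba'
  #6 SA[6]=13  'ba'
  #7 SA[7]=1  'baabbababbabba'
  #8 SA[8]=5  'bababbabba'
  #9 SA[9]=10  'babba'
  #10 SA[10]=7  'babbabba'
  #11 SA[11]=12  'bba'
  #12 SA[12]=0  'bbaabbababbabba'
  #13 SA[13]=4  'bbababbabba'
  #14 SA[14]=9  'bbabba'

SA = [14, 2, 6, 11, 3, 8, 13, 1, 5, 10, 7, 12, 0, 4, 9]
rank  pair      lcp
   1  s[14:],s[2:]  1  'a'
   2  s[2:],s[6:]  1  'a'
   3  s[6:],s[11:]  2  'ab'
   4  s[11:],s[3:]  4  'abba'
   5  s[3:],s[8:]  5  'abbab'
   6  s[8:],s[13:]  0  ''
   7  s[13:],s[1:]  2  'ba'
   8  s[1:],s[5:]  2  'ba'
   9  s[5:],s[10:]  3  'bab'
  10  s[10:],s[7:]  5  'babba'
  11  s[7:],s[12:]  1  'b'
  12  s[12:],s[0:]  3  'bba'
  13  s[0:],s[4:]  3  'bba'
  14  s[4:],s[9:]  4  'bbab'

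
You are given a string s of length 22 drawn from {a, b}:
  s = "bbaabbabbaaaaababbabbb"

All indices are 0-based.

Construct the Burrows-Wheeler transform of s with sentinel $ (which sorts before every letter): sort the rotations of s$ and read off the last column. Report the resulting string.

rank  rotation                 last
    0  $bbaabbabbaaaaababbabbb  b
    1  aaaaababbabbb$bbaabbabb  b
    2  aaaababbabbb$bbaabbabba  a
    3  aaababbabbb$bbaabbabbaa  a
    4  aababbabbb$bbaabbabbaaa  a
    5  aabbabbaaaaababbabbb$bb  b
    6  ababbabbb$bbaabbabbaaaa  a
    7  abbaaaaababbabbb$bbaabb  b
    8  abbabbaaaaababbabbb$bba  a
    9  abbabbb$bbaabbabbaaaaab  b
   10  abbb$bbaabbabbaaaaababb  b
   11  b$bbaabbabbaaaaababbabb  b
   12  baaaaababbabbb$bbaabbab  b
   13  baabbabbaaaaababbabbb$b  b
   14  babbaaaaababbabbb$bbaab  b
   15  babbabbb$bbaabbabbaaaaa  a
   16  babbb$bbaabbabbaaaaabab  b
   17  bb$bbaabbabbaaaaababbab  b
   18  bbaaaaababbabbb$bbaabba  a
   19  bbaabbabbaaaaababbabbb$  $
   20  bbabbaaaaababbabbb$bbaa  a
   21  bbabbb$bbaabbabbaaaaaba  a
   22  bbb$bbaabbabbaaaaababba  a

bbaaabababbbbbbabba$aaa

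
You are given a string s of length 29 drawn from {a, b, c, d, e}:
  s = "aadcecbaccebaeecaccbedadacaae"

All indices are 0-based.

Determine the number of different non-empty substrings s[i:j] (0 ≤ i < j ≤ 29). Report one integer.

rank→(start, suffix):
  0 → (0, 'aadcecbaccebaeecaccbedadacaae')
  1 → (26, 'aae')
  2 → (24, 'acaae')
  3 → (16, 'accbedadacaae')
  4 → (7, 'accebaeecaccbedadacaae')
  5 → (22, 'adacaae')
  6 → (1, 'adcecbaccebaeecaccbedadacaae')
  7 → (27, 'ae')
  8 → (12, 'aeecaccbedadacaae')
  9 → (6, 'baccebaeecaccbedadacaae')
  10 → (11, 'baeecaccbedadacaae')
  11 → (19, 'bedadacaae')
  12 → (25, 'caae')
  13 → (15, 'caccbedadacaae')
  14 → (5, 'cbaccebaeecaccbedadacaae')
  15 → (18, 'cbedadacaae')
  16 → (17, 'ccbedadacaae')
  17 → (8, 'ccebaeecaccbedadacaae')
  18 → (9, 'cebaeecaccbedadacaae')
  19 → (3, 'cecbaccebaeecaccbedadacaae')
  20 → (23, 'dacaae')
  21 → (21, 'dadacaae')
  22 → (2, 'dcecbaccebaeecaccbedadacaae')
  23 → (28, 'e')
  24 → (10, 'ebaeecaccbedadacaae')
  25 → (14, 'ecaccbedadacaae')
  26 → (4, 'ecbaccebaeecaccbedadacaae')
  27 → (20, 'edadacaae')
  28 → (13, 'eecaccbedadacaae')

SA = [0, 26, 24, 16, 7, 22, 1, 27, 12, 6, 11, 19, 25, 15, 5, 18, 17, 8, 9, 3, 23, 21, 2, 28, 10, 14, 4, 20, 13]
[i] adj suffixes → lcp
  [1] 0/26 → 2 ('aa')
  [2] 26/24 → 1 ('a')
  [3] 24/16 → 2 ('ac')
  [4] 16/7 → 3 ('acc')
  [5] 7/22 → 1 ('a')
  [6] 22/1 → 2 ('ad')
  [7] 1/27 → 1 ('a')
  [8] 27/12 → 2 ('ae')
  [9] 12/6 → 0 ('')
  [10] 6/11 → 2 ('ba')
  [11] 11/19 → 1 ('b')
  [12] 19/25 → 0 ('')
  [13] 25/15 → 2 ('ca')
  [14] 15/5 → 1 ('c')
  [15] 5/18 → 2 ('cb')
  [16] 18/17 → 1 ('c')
  [17] 17/8 → 2 ('cc')
  [18] 8/9 → 1 ('c')
  [19] 9/3 → 2 ('ce')
  [20] 3/23 → 0 ('')
  [21] 23/21 → 2 ('da')
  [22] 21/2 → 1 ('d')
  [23] 2/28 → 0 ('')
  [24] 28/10 → 1 ('e')
  [25] 10/14 → 1 ('e')
  [26] 14/4 → 2 ('ec')
  [27] 4/20 → 1 ('e')
  [28] 20/13 → 1 ('e')

n(n+1)/2 = 29·30/2 = 435
Σ LCP = 0 + 2 + 1 + 2 + 3 + 1 + 2 + 1 + 2 + 0 + 2 + 1 + 0 + 2 + 1 + 2 + 1 + 2 + 1 + 2 + 0 + 2 + 1 + 0 + 1 + 1 + 2 + 1 + 1 = 37
distinct = 435 − 37 = 398

398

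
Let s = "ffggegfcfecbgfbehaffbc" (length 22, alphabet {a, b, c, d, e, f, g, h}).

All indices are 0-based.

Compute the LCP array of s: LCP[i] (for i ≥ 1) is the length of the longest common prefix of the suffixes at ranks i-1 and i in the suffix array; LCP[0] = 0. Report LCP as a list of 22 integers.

rank→(start, suffix):
  0 → (17, 'affbc')
  1 → (20, 'bc')
  2 → (14, 'behaffbc')
  3 → (11, 'bgfbehaffbc')
  4 → (21, 'c')
  5 → (10, 'cbgfbehaffbc')
  6 → (7, 'cfecbgfbehaffbc')
  7 → (9, 'ecbgfbehaffbc')
  8 → (4, 'egfcfecbgfbehaffbc')
  9 → (15, 'ehaffbc')
  10 → (19, 'fbc')
  11 → (13, 'fbehaffbc')
  12 → (6, 'fcfecbgfbehaffbc')
  13 → (8, 'fecbgfbehaffbc')
  14 → (18, 'ffbc')
  15 → (0, 'ffggegfcfecbgfbehaffbc')
  16 → (1, 'fggegfcfecbgfbehaffbc')
  17 → (3, 'gegfcfecbgfbehaffbc')
  18 → (12, 'gfbehaffbc')
  19 → (5, 'gfcfecbgfbehaffbc')
  20 → (2, 'ggegfcfecbgfbehaffbc')
  21 → (16, 'haffbc')

SA = [17, 20, 14, 11, 21, 10, 7, 9, 4, 15, 19, 13, 6, 8, 18, 0, 1, 3, 12, 5, 2, 16]
i: (SA[i-1],SA[i]) lcp shared
  1: (17,20) 0 ''
  2: (20,14) 1 'b'
  3: (14,11) 1 'b'
  4: (11,21) 0 ''
  5: (21,10) 1 'c'
  6: (10,7) 1 'c'
  7: (7,9) 0 ''
  8: (9,4) 1 'e'
  9: (4,15) 1 'e'
  10: (15,19) 0 ''
  11: (19,13) 2 'fb'
  12: (13,6) 1 'f'
  13: (6,8) 1 'f'
  14: (8,18) 1 'f'
  15: (18,0) 2 'ff'
  16: (0,1) 1 'f'
  17: (1,3) 0 ''
  18: (3,12) 1 'g'
  19: (12,5) 2 'gf'
  20: (5,2) 1 'g'
  21: (2,16) 0 ''

[0, 0, 1, 1, 0, 1, 1, 0, 1, 1, 0, 2, 1, 1, 1, 2, 1, 0, 1, 2, 1, 0]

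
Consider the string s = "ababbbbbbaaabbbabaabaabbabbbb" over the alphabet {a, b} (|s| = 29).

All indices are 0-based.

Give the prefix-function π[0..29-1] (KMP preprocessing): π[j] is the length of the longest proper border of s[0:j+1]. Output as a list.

[0, 0, 1, 2, 0, 0, 0, 0, 0, 1, 1, 1, 2, 0, 0, 1, 2, 3, 1, 2, 3, 1, 2, 0, 1, 2, 0, 0, 0]

π[0] = 0
j=1 s[j]='b': π[1]=0 (border '')
j=2 s[j]='a': π[2]=1 (border 'a')
j=3 s[j]='b': π[3]=2 (border 'ab')
j=4 s[j]='b': k: 2→0; π[4]=0 (border '')
j=5 s[j]='b': π[5]=0 (border '')
j=6 s[j]='b': π[6]=0 (border '')
j=7 s[j]='b': π[7]=0 (border '')
j=8 s[j]='b': π[8]=0 (border '')
j=9 s[j]='a': π[9]=1 (border 'a')
j=10 s[j]='a': k: 1→0; π[10]=1 (border 'a')
j=11 s[j]='a': k: 1→0; π[11]=1 (border 'a')
j=12 s[j]='b': π[12]=2 (border 'ab')
j=13 s[j]='b': k: 2→0; π[13]=0 (border '')
j=14 s[j]='b': π[14]=0 (border '')
j=15 s[j]='a': π[15]=1 (border 'a')
j=16 s[j]='b': π[16]=2 (border 'ab')
j=17 s[j]='a': π[17]=3 (border 'aba')
j=18 s[j]='a': k: 3→1→0; π[18]=1 (border 'a')
j=19 s[j]='b': π[19]=2 (border 'ab')
j=20 s[j]='a': π[20]=3 (border 'aba')
j=21 s[j]='a': k: 3→1→0; π[21]=1 (border 'a')
j=22 s[j]='b': π[22]=2 (border 'ab')
j=23 s[j]='b': k: 2→0; π[23]=0 (border '')
j=24 s[j]='a': π[24]=1 (border 'a')
j=25 s[j]='b': π[25]=2 (border 'ab')
j=26 s[j]='b': k: 2→0; π[26]=0 (border '')
j=27 s[j]='b': π[27]=0 (border '')
j=28 s[j]='b': π[28]=0 (border '')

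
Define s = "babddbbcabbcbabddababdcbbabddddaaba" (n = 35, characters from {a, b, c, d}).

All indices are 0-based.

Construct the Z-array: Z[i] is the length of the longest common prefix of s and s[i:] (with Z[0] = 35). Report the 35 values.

[35, 0, 1, 0, 0, 1, 1, 0, 0, 1, 1, 0, 5, 0, 1, 0, 0, 0, 4, 0, 1, 0, 0, 1, 5, 0, 1, 0, 0, 0, 0, 0, 0, 2, 0]

Z[0]=35
i=1: outside box; Z[1]=0
i=2: outside box; Z[2]=1 extend→box=[2,3)
i=3: outside box; Z[3]=0
i=4: outside box; Z[4]=0
i=5: outside box; Z[5]=1 extend→box=[5,6)
i=6: outside box; Z[6]=1 extend→box=[6,7)
i=7: outside box; Z[7]=0
i=8: outside box; Z[8]=0
i=9: outside box; Z[9]=1 extend→box=[9,10)
i=10: outside box; Z[10]=1 extend→box=[10,11)
i=11: outside box; Z[11]=0
i=12: outside box; Z[12]=5 extend→box=[12,17)
i=13: min(r-i=4, Z[1]=0)=0; Z[13]=0
i=14: min(r-i=3, Z[2]=1)=1; Z[14]=1
i=15: min(r-i=2, Z[3]=0)=0; Z[15]=0
i=16: min(r-i=1, Z[4]=0)=0; Z[16]=0
i=17: outside box; Z[17]=0
i=18: outside box; Z[18]=4 extend→box=[18,22)
i=19: min(r-i=3, Z[1]=0)=0; Z[19]=0
i=20: min(r-i=2, Z[2]=1)=1; Z[20]=1
i=21: min(r-i=1, Z[3]=0)=0; Z[21]=0
i=22: outside box; Z[22]=0
i=23: outside box; Z[23]=1 extend→box=[23,24)
i=24: outside box; Z[24]=5 extend→box=[24,29)
i=25: min(r-i=4, Z[1]=0)=0; Z[25]=0
i=26: min(r-i=3, Z[2]=1)=1; Z[26]=1
i=27: min(r-i=2, Z[3]=0)=0; Z[27]=0
i=28: min(r-i=1, Z[4]=0)=0; Z[28]=0
i=29: outside box; Z[29]=0
i=30: outside box; Z[30]=0
i=31: outside box; Z[31]=0
i=32: outside box; Z[32]=0
i=33: outside box; Z[33]=2 extend→box=[33,35)
i=34: min(r-i=1, Z[1]=0)=0; Z[34]=0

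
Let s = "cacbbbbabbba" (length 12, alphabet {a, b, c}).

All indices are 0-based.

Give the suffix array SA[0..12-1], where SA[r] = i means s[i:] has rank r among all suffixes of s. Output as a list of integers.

sorted suffixes:
  #0 SA[0]=11  'a'
  #1 SA[1]=7  'abbba'
  #2 SA[2]=1  'acbbbbabbba'
  #3 SA[3]=10  'ba'
  #4 SA[4]=6  'babbba'
  #5 SA[5]=9  'bba'
  #6 SA[6]=5  'bbabbba'
  #7 SA[7]=8  'bbba'
  #8 SA[8]=4  'bbbabbba'
  #9 SA[9]=3  'bbbbabbba'
  #10 SA[10]=0  'cacbbbbabbba'
  #11 SA[11]=2  'cbbbbabbba'

[11, 7, 1, 10, 6, 9, 5, 8, 4, 3, 0, 2]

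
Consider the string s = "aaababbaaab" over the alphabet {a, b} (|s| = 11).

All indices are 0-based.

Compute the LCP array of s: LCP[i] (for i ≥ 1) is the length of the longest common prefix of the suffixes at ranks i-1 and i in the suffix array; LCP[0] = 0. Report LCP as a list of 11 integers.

[0, 4, 2, 3, 1, 2, 2, 0, 1, 2, 1]

sorted suffixes:
  #0 SA[0]=7  'aaab'
  #1 SA[1]=0  'aaababbaaab'
  #2 SA[2]=8  'aab'
  #3 SA[3]=1  'aababbaaab'
  #4 SA[4]=9  'ab'
  #5 SA[5]=2  'ababbaaab'
  #6 SA[6]=4  'abbaaab'
  #7 SA[7]=10  'b'
  #8 SA[8]=6  'baaab'
  #9 SA[9]=3  'babbaaab'
  #10 SA[10]=5  'bbaaab'

SA = [7, 0, 8, 1, 9, 2, 4, 10, 6, 3, 5]
i: (SA[i-1],SA[i]) lcp shared
  1: (7,0) 4 'aaab'
  2: (0,8) 2 'aa'
  3: (8,1) 3 'aab'
  4: (1,9) 1 'a'
  5: (9,2) 2 'ab'
  6: (2,4) 2 'ab'
  7: (4,10) 0 ''
  8: (10,6) 1 'b'
  9: (6,3) 2 'ba'
  10: (3,5) 1 'b'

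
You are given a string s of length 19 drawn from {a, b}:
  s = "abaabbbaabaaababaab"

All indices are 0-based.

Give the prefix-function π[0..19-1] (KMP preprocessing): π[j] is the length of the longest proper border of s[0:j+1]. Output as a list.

[0, 0, 1, 1, 2, 0, 0, 1, 1, 2, 3, 4, 1, 2, 3, 2, 3, 4, 5]

π[0] = 0
j=1 s[j]='b': π[1]=0 (border '')
j=2 s[j]='a': π[2]=1 (border 'a')
j=3 s[j]='a': k: 1→0; π[3]=1 (border 'a')
j=4 s[j]='b': π[4]=2 (border 'ab')
j=5 s[j]='b': k: 2→0; π[5]=0 (border '')
j=6 s[j]='b': π[6]=0 (border '')
j=7 s[j]='a': π[7]=1 (border 'a')
j=8 s[j]='a': k: 1→0; π[8]=1 (border 'a')
j=9 s[j]='b': π[9]=2 (border 'ab')
j=10 s[j]='a': π[10]=3 (border 'aba')
j=11 s[j]='a': π[11]=4 (border 'abaa')
j=12 s[j]='a': k: 4→1→0; π[12]=1 (border 'a')
j=13 s[j]='b': π[13]=2 (border 'ab')
j=14 s[j]='a': π[14]=3 (border 'aba')
j=15 s[j]='b': k: 3→1; π[15]=2 (border 'ab')
j=16 s[j]='a': π[16]=3 (border 'aba')
j=17 s[j]='a': π[17]=4 (border 'abaa')
j=18 s[j]='b': π[18]=5 (border 'abaab')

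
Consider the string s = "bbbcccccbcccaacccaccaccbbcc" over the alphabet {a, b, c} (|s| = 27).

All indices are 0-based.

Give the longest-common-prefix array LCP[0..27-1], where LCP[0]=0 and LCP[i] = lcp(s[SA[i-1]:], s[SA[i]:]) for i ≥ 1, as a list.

[0, 1, 3, 3, 0, 2, 4, 1, 3, 4, 0, 1, 2, 4, 1, 2, 1, 2, 3, 5, 2, 3, 2, 4, 3, 3, 4]

rank→(start, suffix):
  0 → (12, 'aacccaccaccbbcc')
  1 → (17, 'accaccbbcc')
  2 → (20, 'accbbcc')
  3 → (13, 'acccaccaccbbcc')
  4 → (0, 'bbbcccccbcccaacccaccaccbbcc')
  5 → (23, 'bbcc')
  6 → (1, 'bbcccccbcccaacccaccaccbbcc')
  7 → (24, 'bcc')
  8 → (8, 'bcccaacccaccaccbbcc')
  9 → (2, 'bcccccbcccaacccaccaccbbcc')
  10 → (26, 'c')
  11 → (11, 'caacccaccaccbbcc')
  12 → (16, 'caccaccbbcc')
  13 → (19, 'caccbbcc')
  14 → (22, 'cbbcc')
  15 → (7, 'cbcccaacccaccaccbbcc')
  16 → (25, 'cc')
  17 → (10, 'ccaacccaccaccbbcc')
  18 → (15, 'ccaccaccbbcc')
  19 → (18, 'ccaccbbcc')
  20 → (21, 'ccbbcc')
  21 → (6, 'ccbcccaacccaccaccbbcc')
  22 → (9, 'cccaacccaccaccbbcc')
  23 → (14, 'cccaccaccbbcc')
  24 → (5, 'cccbcccaacccaccaccbbcc')
  25 → (4, 'ccccbcccaacccaccaccbbcc')
  26 → (3, 'cccccbcccaacccaccaccbbcc')

SA = [12, 17, 20, 13, 0, 23, 1, 24, 8, 2, 26, 11, 16, 19, 22, 7, 25, 10, 15, 18, 21, 6, 9, 14, 5, 4, 3]
[i] adj suffixes → lcp
  [1] 12/17 → 1 ('a')
  [2] 17/20 → 3 ('acc')
  [3] 20/13 → 3 ('acc')
  [4] 13/0 → 0 ('')
  [5] 0/23 → 2 ('bb')
  [6] 23/1 → 4 ('bbcc')
  [7] 1/24 → 1 ('b')
  [8] 24/8 → 3 ('bcc')
  [9] 8/2 → 4 ('bccc')
  [10] 2/26 → 0 ('')
  [11] 26/11 → 1 ('c')
  [12] 11/16 → 2 ('ca')
  [13] 16/19 → 4 ('cacc')
  [14] 19/22 → 1 ('c')
  [15] 22/7 → 2 ('cb')
  [16] 7/25 → 1 ('c')
  [17] 25/10 → 2 ('cc')
  [18] 10/15 → 3 ('cca')
  [19] 15/18 → 5 ('ccacc')
  [20] 18/21 → 2 ('cc')
  [21] 21/6 → 3 ('ccb')
  [22] 6/9 → 2 ('cc')
  [23] 9/14 → 4 ('ccca')
  [24] 14/5 → 3 ('ccc')
  [25] 5/4 → 3 ('ccc')
  [26] 4/3 → 4 ('cccc')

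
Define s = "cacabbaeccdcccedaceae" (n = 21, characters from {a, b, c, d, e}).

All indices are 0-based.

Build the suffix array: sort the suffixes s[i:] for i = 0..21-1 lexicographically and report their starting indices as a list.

rank | idx | suffix
   0 |   3 | abbaeccdcccedaceae
   1 |   1 | acabbaeccdcccedaceae
   2 |  16 | aceae
   3 |  19 | ae
   4 |   6 | aeccdcccedaceae
   5 |   5 | baeccdcccedaceae
   6 |   4 | bbaeccdcccedaceae
   7 |   2 | cabbaeccdcccedaceae
   8 |   0 | cacabbaeccdcccedaceae
   9 |  11 | cccedaceae
  10 |   8 | ccdcccedaceae
  11 |  12 | ccedaceae
  12 |   9 | cdcccedaceae
  13 |  17 | ceae
  14 |  13 | cedaceae
  15 |  15 | daceae
  16 |  10 | dcccedaceae
  17 |  20 | e
  18 |  18 | eae
  19 |   7 | eccdcccedaceae
  20 |  14 | edaceae

[3, 1, 16, 19, 6, 5, 4, 2, 0, 11, 8, 12, 9, 17, 13, 15, 10, 20, 18, 7, 14]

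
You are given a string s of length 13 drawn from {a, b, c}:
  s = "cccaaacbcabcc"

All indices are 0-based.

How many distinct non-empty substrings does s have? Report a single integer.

76

rank→(start, suffix):
  0 → (3, 'aaacbcabcc')
  1 → (4, 'aacbcabcc')
  2 → (9, 'abcc')
  3 → (5, 'acbcabcc')
  4 → (7, 'bcabcc')
  5 → (10, 'bcc')
  6 → (12, 'c')
  7 → (2, 'caaacbcabcc')
  8 → (8, 'cabcc')
  9 → (6, 'cbcabcc')
  10 → (11, 'cc')
  11 → (1, 'ccaaacbcabcc')
  12 → (0, 'cccaaacbcabcc')

SA = [3, 4, 9, 5, 7, 10, 12, 2, 8, 6, 11, 1, 0]
[i] adj suffixes → lcp
  [1] 3/4 → 2 ('aa')
  [2] 4/9 → 1 ('a')
  [3] 9/5 → 1 ('a')
  [4] 5/7 → 0 ('')
  [5] 7/10 → 2 ('bc')
  [6] 10/12 → 0 ('')
  [7] 12/2 → 1 ('c')
  [8] 2/8 → 2 ('ca')
  [9] 8/6 → 1 ('c')
  [10] 6/11 → 1 ('c')
  [11] 11/1 → 2 ('cc')
  [12] 1/0 → 2 ('cc')

n(n+1)/2 = 13·14/2 = 91
Σ LCP = 0 + 2 + 1 + 1 + 0 + 2 + 0 + 1 + 2 + 1 + 1 + 2 + 2 = 15
distinct = 91 − 15 = 76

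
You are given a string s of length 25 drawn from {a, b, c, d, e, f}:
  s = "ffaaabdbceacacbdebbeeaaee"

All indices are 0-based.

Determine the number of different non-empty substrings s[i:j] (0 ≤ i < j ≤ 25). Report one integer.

rank→(start, suffix):
  0 → (2, 'aaabdbceacacbdebbeeaaee')
  1 → (3, 'aabdbceacacbdebbeeaaee')
  2 → (21, 'aaee')
  3 → (4, 'abdbceacacbdebbeeaaee')
  4 → (10, 'acacbdebbeeaaee')
  5 → (12, 'acbdebbeeaaee')
  6 → (22, 'aee')
  7 → (17, 'bbeeaaee')
  8 → (7, 'bceacacbdebbeeaaee')
  9 → (5, 'bdbceacacbdebbeeaaee')
  10 → (14, 'bdebbeeaaee')
  11 → (18, 'beeaaee')
  12 → (11, 'cacbdebbeeaaee')
  13 → (13, 'cbdebbeeaaee')
  14 → (8, 'ceacacbdebbeeaaee')
  15 → (6, 'dbceacacbdebbeeaaee')
  16 → (15, 'debbeeaaee')
  17 → (24, 'e')
  18 → (20, 'eaaee')
  19 → (9, 'eacacbdebbeeaaee')
  20 → (16, 'ebbeeaaee')
  21 → (23, 'ee')
  22 → (19, 'eeaaee')
  23 → (1, 'faaabdbceacacbdebbeeaaee')
  24 → (0, 'ffaaabdbceacacbdebbeeaaee')

SA = [2, 3, 21, 4, 10, 12, 22, 17, 7, 5, 14, 18, 11, 13, 8, 6, 15, 24, 20, 9, 16, 23, 19, 1, 0]
rank  pair      lcp
   1  s[2:],s[3:]  2  'aa'
   2  s[3:],s[21:]  2  'aa'
   3  s[21:],s[4:]  1  'a'
   4  s[4:],s[10:]  1  'a'
   5  s[10:],s[12:]  2  'ac'
   6  s[12:],s[22:]  1  'a'
   7  s[22:],s[17:]  0  ''
   8  s[17:],s[7:]  1  'b'
   9  s[7:],s[5:]  1  'b'
  10  s[5:],s[14:]  2  'bd'
  11  s[14:],s[18:]  1  'b'
  12  s[18:],s[11:]  0  ''
  13  s[11:],s[13:]  1  'c'
  14  s[13:],s[8:]  1  'c'
  15  s[8:],s[6:]  0  ''
  16  s[6:],s[15:]  1  'd'
  17  s[15:],s[24:]  0  ''
  18  s[24:],s[20:]  1  'e'
  19  s[20:],s[9:]  2  'ea'
  20  s[9:],s[16:]  1  'e'
  21  s[16:],s[23:]  1  'e'
  22  s[23:],s[19:]  2  'ee'
  23  s[19:],s[1:]  0  ''
  24  s[1:],s[0:]  1  'f'

n(n+1)/2 = 25·26/2 = 325
Σ LCP = 0 + 2 + 2 + 1 + 1 + 2 + 1 + 0 + 1 + 1 + 2 + 1 + 0 + 1 + 1 + 0 + 1 + 0 + 1 + 2 + 1 + 1 + 2 + 0 + 1 = 25
distinct = 325 − 25 = 300

300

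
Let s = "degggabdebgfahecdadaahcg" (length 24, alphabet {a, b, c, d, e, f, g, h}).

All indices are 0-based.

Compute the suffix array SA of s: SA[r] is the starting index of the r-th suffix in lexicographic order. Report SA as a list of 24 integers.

rank→(start, suffix):
  0 → (19, 'aahcg')
  1 → (5, 'abdebgfahecdadaahcg')
  2 → (17, 'adaahcg')
  3 → (20, 'ahcg')
  4 → (12, 'ahecdadaahcg')
  5 → (6, 'bdebgfahecdadaahcg')
  6 → (9, 'bgfahecdadaahcg')
  7 → (15, 'cdadaahcg')
  8 → (22, 'cg')
  9 → (18, 'daahcg')
  10 → (16, 'dadaahcg')
  11 → (7, 'debgfahecdadaahcg')
  12 → (0, 'degggabdebgfahecdadaahcg')
  13 → (8, 'ebgfahecdadaahcg')
  14 → (14, 'ecdadaahcg')
  15 → (1, 'egggabdebgfahecdadaahcg')
  16 → (11, 'fahecdadaahcg')
  17 → (23, 'g')
  18 → (4, 'gabdebgfahecdadaahcg')
  19 → (10, 'gfahecdadaahcg')
  20 → (3, 'ggabdebgfahecdadaahcg')
  21 → (2, 'gggabdebgfahecdadaahcg')
  22 → (21, 'hcg')
  23 → (13, 'hecdadaahcg')

[19, 5, 17, 20, 12, 6, 9, 15, 22, 18, 16, 7, 0, 8, 14, 1, 11, 23, 4, 10, 3, 2, 21, 13]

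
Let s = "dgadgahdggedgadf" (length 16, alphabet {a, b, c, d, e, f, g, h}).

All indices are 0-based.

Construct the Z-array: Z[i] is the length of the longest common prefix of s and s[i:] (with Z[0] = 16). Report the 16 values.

Z[0]=16
i=1: outside box; Z[1]=0
i=2: outside box; Z[2]=0
i=3: outside box; Z[3]=3 extend→box=[3,6)
i=4: min(r-i=2, Z[1]=0)=0; Z[4]=0
i=5: min(r-i=1, Z[2]=0)=0; Z[5]=0
i=6: outside box; Z[6]=0
i=7: outside box; Z[7]=2 extend→box=[7,9)
i=8: min(r-i=1, Z[1]=0)=0; Z[8]=0
i=9: outside box; Z[9]=0
i=10: outside box; Z[10]=0
i=11: outside box; Z[11]=4 extend→box=[11,15)
i=12: min(r-i=3, Z[1]=0)=0; Z[12]=0
i=13: min(r-i=2, Z[2]=0)=0; Z[13]=0
i=14: min(r-i=1, Z[3]=3)=1; Z[14]=1
i=15: outside box; Z[15]=0

[16, 0, 0, 3, 0, 0, 0, 2, 0, 0, 0, 4, 0, 0, 1, 0]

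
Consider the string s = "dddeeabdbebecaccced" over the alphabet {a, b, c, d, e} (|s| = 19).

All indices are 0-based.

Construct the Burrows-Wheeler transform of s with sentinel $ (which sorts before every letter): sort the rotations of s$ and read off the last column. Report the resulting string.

rank  rotation              last
    0  $dddeeabdbebecaccced  d
    1  abdbebecaccced$dddee  e
    2  accced$dddeeabdbebec  c
    3  bdbebecaccced$dddeea  a
    4  bebecaccced$dddeeabd  d
    5  becaccced$dddeeabdbe  e
    6  caccced$dddeeabdbebe  e
    7  ccced$dddeeabdbebeca  a
    8  cced$dddeeabdbebecac  c
    9  ced$dddeeabdbebecacc  c
   10  d$dddeeabdbebecaccce  e
   11  dbebecaccced$dddeeab  b
   12  dddeeabdbebecaccced$  $
   13  ddeeabdbebecaccced$d  d
   14  deeabdbebecaccced$dd  d
   15  eabdbebecaccced$ddde  e
   16  ebecaccced$dddeeabdb  b
   17  ecaccced$dddeeabdbeb  b
   18  ed$dddeeabdbebecaccc  c
   19  eeabdbebecaccced$ddd  d

decadeeacceb$ddebbcd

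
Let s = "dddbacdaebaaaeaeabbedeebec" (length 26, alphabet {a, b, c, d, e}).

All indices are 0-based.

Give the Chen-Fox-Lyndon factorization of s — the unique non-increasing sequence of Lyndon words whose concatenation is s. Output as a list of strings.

["d", "d", "d", "b", "acdaeb", "aaaeaeabbedeebec"]

emit factor 1: 'd' (i=0, period=1)
emit factor 2: 'd' (i=1, period=1)
emit factor 3: 'd' (i=2, period=1)
emit factor 4: 'b' (i=3, period=1)
emit factor 5: 'acdaeb' (i=4, period=6)
emit factor 6: 'aaaeaeabbedeebec' (i=10, period=16)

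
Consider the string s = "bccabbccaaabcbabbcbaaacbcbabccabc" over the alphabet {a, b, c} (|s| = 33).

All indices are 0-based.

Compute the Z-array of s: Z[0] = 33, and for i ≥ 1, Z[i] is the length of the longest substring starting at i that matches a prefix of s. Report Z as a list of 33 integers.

[33, 0, 0, 0, 1, 4, 0, 0, 0, 0, 0, 2, 0, 1, 0, 1, 2, 0, 1, 0, 0, 0, 0, 2, 0, 1, 0, 5, 0, 0, 0, 2, 0]

Z[0]=33
i=1: fresh scan; Z[1]=0
i=2: fresh scan; Z[2]=0
i=3: fresh scan; Z[3]=0
i=4: fresh scan; Z[4]=1 grow→box=[4,5)
i=5: fresh scan; Z[5]=4 grow→box=[5,9)
i=6: min(r-i=3, Z[1]=0)=0; Z[6]=0
i=7: min(r-i=2, Z[2]=0)=0; Z[7]=0
i=8: min(r-i=1, Z[3]=0)=0; Z[8]=0
i=9: fresh scan; Z[9]=0
i=10: fresh scan; Z[10]=0
i=11: fresh scan; Z[11]=2 grow→box=[11,13)
i=12: min(r-i=1, Z[1]=0)=0; Z[12]=0
i=13: fresh scan; Z[13]=1 grow→box=[13,14)
i=14: fresh scan; Z[14]=0
i=15: fresh scan; Z[15]=1 grow→box=[15,16)
i=16: fresh scan; Z[16]=2 grow→box=[16,18)
i=17: min(r-i=1, Z[1]=0)=0; Z[17]=0
i=18: fresh scan; Z[18]=1 grow→box=[18,19)
i=19: fresh scan; Z[19]=0
i=20: fresh scan; Z[20]=0
i=21: fresh scan; Z[21]=0
i=22: fresh scan; Z[22]=0
i=23: fresh scan; Z[23]=2 grow→box=[23,25)
i=24: min(r-i=1, Z[1]=0)=0; Z[24]=0
i=25: fresh scan; Z[25]=1 grow→box=[25,26)
i=26: fresh scan; Z[26]=0
i=27: fresh scan; Z[27]=5 grow→box=[27,32)
i=28: min(r-i=4, Z[1]=0)=0; Z[28]=0
i=29: min(r-i=3, Z[2]=0)=0; Z[29]=0
i=30: min(r-i=2, Z[3]=0)=0; Z[30]=0
i=31: min(r-i=1, Z[4]=1)=1; Z[31]=2 grow→box=[31,33)
i=32: min(r-i=1, Z[1]=0)=0; Z[32]=0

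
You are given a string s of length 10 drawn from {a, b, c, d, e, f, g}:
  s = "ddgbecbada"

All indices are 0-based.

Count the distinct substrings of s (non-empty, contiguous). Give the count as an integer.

51

rank→(start, suffix):
  0 → (9, 'a')
  1 → (7, 'ada')
  2 → (6, 'bada')
  3 → (3, 'becbada')
  4 → (5, 'cbada')
  5 → (8, 'da')
  6 → (0, 'ddgbecbada')
  7 → (1, 'dgbecbada')
  8 → (4, 'ecbada')
  9 → (2, 'gbecbada')

SA = [9, 7, 6, 3, 5, 8, 0, 1, 4, 2]
rank  pair      lcp
   1  s[9:],s[7:]  1  'a'
   2  s[7:],s[6:]  0  ''
   3  s[6:],s[3:]  1  'b'
   4  s[3:],s[5:]  0  ''
   5  s[5:],s[8:]  0  ''
   6  s[8:],s[0:]  1  'd'
   7  s[0:],s[1:]  1  'd'
   8  s[1:],s[4:]  0  ''
   9  s[4:],s[2:]  0  ''

n(n+1)/2 = 10·11/2 = 55
Σ LCP = 0 + 1 + 0 + 1 + 0 + 0 + 1 + 1 + 0 + 0 = 4
distinct = 55 − 4 = 51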